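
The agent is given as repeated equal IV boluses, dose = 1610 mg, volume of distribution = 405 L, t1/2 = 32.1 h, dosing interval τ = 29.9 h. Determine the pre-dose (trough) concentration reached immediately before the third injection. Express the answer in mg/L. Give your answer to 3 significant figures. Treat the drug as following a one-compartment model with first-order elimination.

3.18 mg/L

C₀ per dose = Dose / Vd = 1610 / 405 = 3.975 mg/L
k = ln2 / t½ = 0.693147 / 32.1 = 0.02159 h⁻¹
Fraction remaining after one interval: r = e^(−kτ) = e^(−0.02159 × 29.9) = 0.5244
Before dose 3, 2 doses have been given (aged 1τ, 2τ).
C_trough = C₀ × (r + r²) = 3.975 × (0.5244 + 0.2750) = 3.178 mg/L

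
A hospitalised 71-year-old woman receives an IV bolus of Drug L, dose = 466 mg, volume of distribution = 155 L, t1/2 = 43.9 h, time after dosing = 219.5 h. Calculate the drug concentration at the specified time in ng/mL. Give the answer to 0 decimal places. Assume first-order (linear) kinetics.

C₀ = Dose / Vd = 466.0 / 155 = 3.006 mg/L
k = ln2 / t½ = 0.693147 / 43.9 = 0.01579 h⁻¹
t / t½ = 219.5 / 43.9 = 5 half-lives
C = C₀ × (1/2)^5 = 3.006 × 0.03125 = 0.09394 mg/L
Convert: 0.09394 mg/L × 1000 = 93.94 ng/mL

94 ng/mL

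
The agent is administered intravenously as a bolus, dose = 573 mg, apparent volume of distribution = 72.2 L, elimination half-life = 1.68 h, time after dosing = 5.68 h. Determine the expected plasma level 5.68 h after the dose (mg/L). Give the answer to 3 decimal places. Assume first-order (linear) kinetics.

C₀ = Dose / Vd = 573.0 / 72.2 = 7.936 mg/L
k = ln2 / t½ = 0.693147 / 1.68 = 0.4126 h⁻¹
C = C₀ · e^(−k·t) = 7.936 × e^(−0.4126 × 5.68)
  = 7.936 × 0.09598 = 0.7617 mg/L

0.762 mg/L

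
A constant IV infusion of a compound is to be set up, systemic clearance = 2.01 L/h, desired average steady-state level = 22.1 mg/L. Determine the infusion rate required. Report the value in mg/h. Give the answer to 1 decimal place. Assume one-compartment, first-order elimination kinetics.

At steady state, infusion rate R₀ = Css × CL = 22.1 × 2.010 = 44.42 mg/h

44.4 mg/h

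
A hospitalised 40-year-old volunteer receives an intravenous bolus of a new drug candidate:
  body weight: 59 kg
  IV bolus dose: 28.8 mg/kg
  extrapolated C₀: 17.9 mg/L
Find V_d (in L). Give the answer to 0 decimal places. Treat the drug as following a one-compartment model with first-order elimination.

Dose = 28.8 × 59 = 1699 mg
Vd = Dose / C₀ = 1699 / 17.9 = 94.92 L

95 L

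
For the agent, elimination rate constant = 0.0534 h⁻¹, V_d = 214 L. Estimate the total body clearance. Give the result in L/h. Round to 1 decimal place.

CL = k × Vd = 0.0534 × 214 = 11.43 L/h

11.4 L/h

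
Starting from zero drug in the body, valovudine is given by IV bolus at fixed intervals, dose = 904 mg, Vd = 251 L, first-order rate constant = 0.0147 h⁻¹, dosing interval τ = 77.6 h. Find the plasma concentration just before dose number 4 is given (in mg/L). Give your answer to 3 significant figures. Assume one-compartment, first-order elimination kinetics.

1.64 mg/L

C₀ per dose = Dose / Vd = 904 / 251 = 3.602 mg/L
Fraction remaining after one interval: r = e^(−kτ) = e^(−0.01470 × 77.6) = 0.3196
Before dose 4, 3 doses have been given (aged 1τ, 2τ, 3τ).
C_trough = C₀ × (r + r² + … + r^3) = C₀ × r(1−r^3)/(1−r)
        = 3.602 × 0.3196 × (1 − 0.03265) / (1 − 0.3196) = 1.637 mg/L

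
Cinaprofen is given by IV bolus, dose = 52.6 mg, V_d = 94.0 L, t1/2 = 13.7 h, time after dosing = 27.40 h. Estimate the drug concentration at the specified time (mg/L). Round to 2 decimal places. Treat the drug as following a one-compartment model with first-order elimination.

C₀ = Dose / Vd = 52.60 / 94.0 = 0.5596 mg/L
k = ln2 / t½ = 0.693147 / 13.7 = 0.05059 h⁻¹
t / t½ = 27.40 / 13.7 = 2 half-lives
C = C₀ × (1/2)^2 = 0.5596 × 0.2500 = 0.1399 mg/L

0.14 mg/L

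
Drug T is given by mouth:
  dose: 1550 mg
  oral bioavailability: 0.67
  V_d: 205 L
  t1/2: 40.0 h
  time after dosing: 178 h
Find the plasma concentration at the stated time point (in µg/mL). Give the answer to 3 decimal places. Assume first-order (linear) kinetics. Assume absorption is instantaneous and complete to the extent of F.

0.232 µg/mL

Amount reaching circulation = F × Dose = 0.67 × 1550 = 1039 mg
C₀ = F·Dose / Vd = 1039 / 205 = 5.068 mg/L
k = ln2 / t½ = 0.693147 / 40.0 = 0.01733 h⁻¹
C = C₀ · e^(−k·t) = 5.068 × e^(−0.01733 × 178)
  = 5.068 × 0.04574 = 0.2318 mg/L
(0.2318 mg/L = 0.2318 µg/mL)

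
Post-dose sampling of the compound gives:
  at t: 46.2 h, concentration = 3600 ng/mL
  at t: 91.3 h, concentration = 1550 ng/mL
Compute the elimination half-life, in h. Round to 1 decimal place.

k = ln(C₁/C₂) / (t₂ − t₁) = ln(3600/1550) / (91.3 − 46.2)
  = 0.8427 / 45.10 = 0.01869 h⁻¹
t½ = ln2 / k = 0.693147 / 0.01869 = 37.09 h

37.1 h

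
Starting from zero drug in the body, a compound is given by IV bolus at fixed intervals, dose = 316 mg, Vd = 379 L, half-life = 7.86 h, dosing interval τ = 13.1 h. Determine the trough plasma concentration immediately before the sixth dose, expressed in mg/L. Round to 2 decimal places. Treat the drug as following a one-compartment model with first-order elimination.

C₀ per dose = Dose / Vd = 316 / 379 = 0.8338 mg/L
k = ln2 / t½ = 0.693147 / 7.86 = 0.08819 h⁻¹
Fraction remaining after one interval: r = e^(−kτ) = e^(−0.08819 × 13.1) = 0.3150
Before dose 6, 5 doses have been given (aged 1τ, 2τ, 3τ, 4τ, 5τ).
C_trough = C₀ × (r + r² + … + r^5) = C₀ × r(1−r^5)/(1−r)
        = 0.8338 × 0.3150 × (1 − 0.003101) / (1 − 0.3150) = 0.3822 mg/L

0.38 mg/L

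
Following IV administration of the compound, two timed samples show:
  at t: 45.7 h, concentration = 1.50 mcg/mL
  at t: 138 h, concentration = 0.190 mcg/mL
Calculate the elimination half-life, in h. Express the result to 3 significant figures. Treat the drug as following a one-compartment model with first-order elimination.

k = ln(C₁/C₂) / (t₂ − t₁) = ln(1.50/0.190) / (138 − 45.7)
  = 2.066 / 92.30 = 0.02238 h⁻¹
t½ = ln2 / k = 0.693147 / 0.02238 = 30.97 h

31.0 h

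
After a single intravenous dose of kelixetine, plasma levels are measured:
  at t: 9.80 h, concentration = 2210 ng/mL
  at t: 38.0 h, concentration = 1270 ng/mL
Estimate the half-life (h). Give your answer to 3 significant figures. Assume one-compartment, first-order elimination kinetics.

35.3 h

k = ln(C₁/C₂) / (t₂ − t₁) = ln(2210/1270) / (38.0 − 9.80)
  = 0.5540 / 28.20 = 0.01965 h⁻¹
t½ = ln2 / k = 0.693147 / 0.01965 = 35.27 h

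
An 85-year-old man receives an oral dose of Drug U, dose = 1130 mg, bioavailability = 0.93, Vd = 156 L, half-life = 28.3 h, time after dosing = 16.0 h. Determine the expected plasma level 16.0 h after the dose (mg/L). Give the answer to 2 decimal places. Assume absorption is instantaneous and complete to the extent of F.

Amount reaching circulation = F × Dose = 0.93 × 1130 = 1051 mg
C₀ = F·Dose / Vd = 1051 / 156 = 6.737 mg/L
k = ln2 / t½ = 0.693147 / 28.3 = 0.02449 h⁻¹
C = C₀ · e^(−k·t) = 6.737 × e^(−0.02449 × 16.0)
  = 6.737 × 0.6758 = 4.553 mg/L

4.55 mg/L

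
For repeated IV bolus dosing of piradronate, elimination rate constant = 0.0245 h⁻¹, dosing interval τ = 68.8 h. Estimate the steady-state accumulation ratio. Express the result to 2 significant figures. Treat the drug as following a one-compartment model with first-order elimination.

1.2

e^(−kτ) = e^(−0.02450 × 68.8) = 0.1853
Accumulation ratio R = 1 / (1 − e^(−kτ)) = 1 / (1 − 0.1853) = 1.227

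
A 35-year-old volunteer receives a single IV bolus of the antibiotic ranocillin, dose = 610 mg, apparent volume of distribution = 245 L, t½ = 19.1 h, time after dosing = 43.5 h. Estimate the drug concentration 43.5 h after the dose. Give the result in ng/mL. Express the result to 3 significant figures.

514 ng/mL

C₀ = Dose / Vd = 610.0 / 245 = 2.490 mg/L
k = ln2 / t½ = 0.693147 / 19.1 = 0.03629 h⁻¹
C = C₀ · e^(−k·t) = 2.490 × e^(−0.03629 × 43.5)
  = 2.490 × 0.2063 = 0.5137 mg/L
Convert: 0.5137 mg/L × 1000 = 513.7 ng/mL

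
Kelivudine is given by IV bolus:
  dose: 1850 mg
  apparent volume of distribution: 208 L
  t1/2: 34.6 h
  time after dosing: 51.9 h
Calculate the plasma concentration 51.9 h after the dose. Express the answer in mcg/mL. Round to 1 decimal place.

3.1 mcg/mL

C₀ = Dose / Vd = 1850 / 208 = 8.894 mg/L
k = ln2 / t½ = 0.693147 / 34.6 = 0.02003 h⁻¹
C = C₀ · e^(−k·t) = 8.894 × e^(−0.02003 × 51.9)
  = 8.894 × 0.3536 = 3.145 mg/L
(3.145 mg/L = 3.145 mcg/mL)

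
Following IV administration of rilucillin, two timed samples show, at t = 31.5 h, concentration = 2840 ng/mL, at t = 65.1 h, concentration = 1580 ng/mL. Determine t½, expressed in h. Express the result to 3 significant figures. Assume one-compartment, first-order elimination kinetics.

39.7 h

k = ln(C₁/C₂) / (t₂ − t₁) = ln(2840/1580) / (65.1 − 31.5)
  = 0.5864 / 33.60 = 0.01745 h⁻¹
t½ = ln2 / k = 0.693147 / 0.01745 = 39.72 h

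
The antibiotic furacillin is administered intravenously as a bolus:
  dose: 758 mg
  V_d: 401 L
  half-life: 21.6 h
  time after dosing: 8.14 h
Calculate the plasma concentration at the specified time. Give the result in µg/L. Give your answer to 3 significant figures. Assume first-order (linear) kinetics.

C₀ = Dose / Vd = 758.0 / 401 = 1.890 mg/L
k = ln2 / t½ = 0.693147 / 21.6 = 0.03209 h⁻¹
C = C₀ · e^(−k·t) = 1.890 × e^(−0.03209 × 8.14)
  = 1.890 × 0.7701 = 1.455 mg/L
Convert: 1.455 mg/L × 1000 = 1455 µg/L

1460 µg/L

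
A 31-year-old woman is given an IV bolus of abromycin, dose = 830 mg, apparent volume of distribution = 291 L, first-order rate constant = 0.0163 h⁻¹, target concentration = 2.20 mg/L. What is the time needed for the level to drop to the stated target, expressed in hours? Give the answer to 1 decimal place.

C₀ = Dose / Vd = 830.0 / 291 = 2.852 mg/L
t = ln(C₀ / C) / k = ln(2.852 / 2.20) / 0.01630
  = ln(1.296) / 0.01630 = 0.2593 / 0.01630 = 15.91 h

15.9 h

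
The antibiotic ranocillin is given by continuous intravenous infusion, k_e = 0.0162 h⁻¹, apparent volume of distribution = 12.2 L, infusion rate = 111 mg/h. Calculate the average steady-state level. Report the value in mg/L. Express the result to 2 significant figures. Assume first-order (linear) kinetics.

560 mg/L

CL = k × Vd = 0.01620 × 12.2 = 0.1976 L/h
At steady state Css = R₀ / CL = 111 / 0.1976 = 561.7 mg/L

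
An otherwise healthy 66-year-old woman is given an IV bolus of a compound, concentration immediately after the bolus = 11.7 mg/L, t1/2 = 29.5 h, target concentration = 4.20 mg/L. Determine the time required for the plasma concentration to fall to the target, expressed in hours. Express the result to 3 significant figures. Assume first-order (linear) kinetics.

k = ln2 / t½ = 0.693147 / 29.5 = 0.02350 h⁻¹
t = ln(C₀ / C) / k = ln(11.70 / 4.20) / 0.02350
  = ln(2.786) / 0.02350 = 1.025 / 0.02350 = 43.62 h

43.6 h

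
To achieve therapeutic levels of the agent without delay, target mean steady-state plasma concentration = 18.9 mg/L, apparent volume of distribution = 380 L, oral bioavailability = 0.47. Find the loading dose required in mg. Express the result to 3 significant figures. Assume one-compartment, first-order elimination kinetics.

15300 mg

LD = Css × Vd / F = 18.9 × 380 / 0.47 = 15280 mg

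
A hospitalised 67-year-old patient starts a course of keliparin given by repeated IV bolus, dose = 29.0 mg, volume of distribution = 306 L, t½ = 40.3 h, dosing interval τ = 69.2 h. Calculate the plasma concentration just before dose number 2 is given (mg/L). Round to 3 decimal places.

0.029 mg/L

C₀ per dose = Dose / Vd = 29.0 / 306 = 0.09477 mg/L
k = ln2 / t½ = 0.693147 / 40.3 = 0.01720 h⁻¹
Fraction remaining after one interval: r = e^(−kτ) = e^(−0.01720 × 69.2) = 0.3041
Before dose 2, 1 dose has been given (aged 1τ).
C_trough = C₀ × r = 0.09477 × 0.3041 = 0.02882 mg/L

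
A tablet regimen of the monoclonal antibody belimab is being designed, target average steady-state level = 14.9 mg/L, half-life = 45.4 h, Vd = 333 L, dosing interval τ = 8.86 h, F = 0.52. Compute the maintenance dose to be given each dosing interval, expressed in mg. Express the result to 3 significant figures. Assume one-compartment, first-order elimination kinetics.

k = ln2 / t½ = 0.693147 / 45.4 = 0.01527 h⁻¹
CL = k × Vd = 0.01527 × 333 = 5.085 L/h
At steady state, F × (Dose/τ) = Css × CL.
Dose = Css × CL × τ / F = 14.9 × 5.085 × 8.86 / 0.52 = 1291 mg

1290 mg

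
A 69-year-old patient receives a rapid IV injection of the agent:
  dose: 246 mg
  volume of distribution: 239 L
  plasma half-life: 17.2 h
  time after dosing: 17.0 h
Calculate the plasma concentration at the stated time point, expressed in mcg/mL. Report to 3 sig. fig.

0.519 mcg/mL

C₀ = Dose / Vd = 246.0 / 239 = 1.029 mg/L
k = ln2 / t½ = 0.693147 / 17.2 = 0.04030 h⁻¹
C = C₀ · e^(−k·t) = 1.029 × e^(−0.04030 × 17.0)
  = 1.029 × 0.5040 = 0.5186 mg/L
(0.5186 mg/L = 0.5186 mcg/mL)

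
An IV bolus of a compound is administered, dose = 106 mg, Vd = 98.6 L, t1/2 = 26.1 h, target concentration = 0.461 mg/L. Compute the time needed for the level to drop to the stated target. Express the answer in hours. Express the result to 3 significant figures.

31.9 h

C₀ = Dose / Vd = 106.0 / 98.6 = 1.075 mg/L
k = ln2 / t½ = 0.693147 / 26.1 = 0.02656 h⁻¹
t = ln(C₀ / C) / k = ln(1.075 / 0.461) / 0.02656
  = ln(2.332) / 0.02656 = 0.8467 / 0.02656 = 31.88 h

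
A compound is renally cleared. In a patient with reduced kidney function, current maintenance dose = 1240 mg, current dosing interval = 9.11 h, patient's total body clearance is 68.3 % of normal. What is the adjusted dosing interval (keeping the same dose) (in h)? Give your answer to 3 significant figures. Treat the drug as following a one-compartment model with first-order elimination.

13.3 h

To keep the same average steady-state level, dosing rate must scale with clearance.
CL ratio = 68.3 / 100 = 0.6830
New interval (same dose) = 9.11 / 0.6830 = 13.34 h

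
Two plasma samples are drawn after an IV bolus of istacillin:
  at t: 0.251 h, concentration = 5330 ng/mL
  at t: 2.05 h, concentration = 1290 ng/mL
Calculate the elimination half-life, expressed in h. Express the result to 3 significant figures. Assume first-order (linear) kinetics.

k = ln(C₁/C₂) / (t₂ − t₁) = ln(5330/1290) / (2.05 − 0.251)
  = 1.419 / 1.799 = 0.7888 h⁻¹
t½ = ln2 / k = 0.693147 / 0.7888 = 0.8787 h

0.879 h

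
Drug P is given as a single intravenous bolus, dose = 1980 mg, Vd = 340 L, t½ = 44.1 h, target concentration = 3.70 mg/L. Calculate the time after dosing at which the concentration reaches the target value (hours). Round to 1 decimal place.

C₀ = Dose / Vd = 1980 / 340 = 5.824 mg/L
k = ln2 / t½ = 0.693147 / 44.1 = 0.01572 h⁻¹
t = ln(C₀ / C) / k = ln(5.824 / 3.70) / 0.01572
  = ln(1.574) / 0.01572 = 0.4536 / 0.01572 = 28.85 h

28.9 h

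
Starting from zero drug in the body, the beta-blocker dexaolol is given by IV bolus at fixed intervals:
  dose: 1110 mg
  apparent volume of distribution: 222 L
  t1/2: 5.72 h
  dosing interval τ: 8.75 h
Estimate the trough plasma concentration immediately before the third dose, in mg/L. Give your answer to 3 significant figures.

C₀ per dose = Dose / Vd = 1110 / 222 = 5.000 mg/L
k = ln2 / t½ = 0.693147 / 5.72 = 0.1212 h⁻¹
Fraction remaining after one interval: r = e^(−kτ) = e^(−0.1212 × 8.75) = 0.3463
Before dose 3, 2 doses have been given (aged 1τ, 2τ).
C_trough = C₀ × (r + r²) = 5.000 × (0.3463 + 0.1199) = 2.331 mg/L

2.33 mg/L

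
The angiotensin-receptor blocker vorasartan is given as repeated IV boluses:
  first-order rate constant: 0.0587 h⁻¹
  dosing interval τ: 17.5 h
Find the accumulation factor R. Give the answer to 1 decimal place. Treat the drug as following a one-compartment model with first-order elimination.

e^(−kτ) = e^(−0.05870 × 17.5) = 0.3580
Accumulation ratio R = 1 / (1 − e^(−kτ)) = 1 / (1 − 0.3580) = 1.558

1.6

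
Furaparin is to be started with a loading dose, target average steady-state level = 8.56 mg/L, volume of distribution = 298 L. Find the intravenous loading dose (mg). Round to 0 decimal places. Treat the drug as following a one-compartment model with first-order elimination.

LD = Css × Vd = 8.56 × 298 = 2551 mg

2551 mg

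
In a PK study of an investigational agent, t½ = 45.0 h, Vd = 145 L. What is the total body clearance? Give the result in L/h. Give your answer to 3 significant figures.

2.23 L/h

k = ln2 / t½ = 0.693147 / 45.0 = 0.01540 h⁻¹
CL = k × Vd = 0.01540 × 145 = 2.233 L/h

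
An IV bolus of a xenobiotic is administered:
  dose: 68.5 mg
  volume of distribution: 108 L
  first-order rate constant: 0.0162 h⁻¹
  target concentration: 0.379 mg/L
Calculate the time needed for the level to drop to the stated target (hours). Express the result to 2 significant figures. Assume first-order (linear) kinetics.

C₀ = Dose / Vd = 68.50 / 108 = 0.6343 mg/L
t = ln(C₀ / C) / k = ln(0.6343 / 0.379) / 0.01620
  = ln(1.674) / 0.01620 = 0.5152 / 0.01620 = 31.80 h

32 h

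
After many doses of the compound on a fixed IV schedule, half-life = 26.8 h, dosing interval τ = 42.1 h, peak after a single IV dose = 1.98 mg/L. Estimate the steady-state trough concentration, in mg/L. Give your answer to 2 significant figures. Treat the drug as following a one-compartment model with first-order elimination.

k = ln2 / t½ = 0.693147 / 26.8 = 0.02586 h⁻¹
e^(−kτ) = e^(−0.02586 × 42.1) = 0.3367
Accumulation ratio R = 1 / (1 − e^(−kτ)) = 1 / (1 − 0.3367) = 1.508
Steady-state trough = C₀ × R × e^(−kτ) = 1.98 × 1.508 × 0.3367 = 1.005 mg/L

1.0 mg/L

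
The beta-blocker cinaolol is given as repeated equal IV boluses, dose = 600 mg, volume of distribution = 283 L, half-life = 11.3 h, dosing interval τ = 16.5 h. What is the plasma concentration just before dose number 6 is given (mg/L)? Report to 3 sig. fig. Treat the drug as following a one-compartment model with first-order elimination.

1.20 mg/L

C₀ per dose = Dose / Vd = 600 / 283 = 2.120 mg/L
k = ln2 / t½ = 0.693147 / 11.3 = 0.06134 h⁻¹
Fraction remaining after one interval: r = e^(−kτ) = e^(−0.06134 × 16.5) = 0.3635
Before dose 6, 5 doses have been given (aged 1τ, 2τ, 3τ, 4τ, 5τ).
C_trough = C₀ × (r + r² + … + r^5) = C₀ × r(1−r^5)/(1−r)
        = 2.120 × 0.3635 × (1 − 0.006346) / (1 − 0.3635) = 1.203 mg/L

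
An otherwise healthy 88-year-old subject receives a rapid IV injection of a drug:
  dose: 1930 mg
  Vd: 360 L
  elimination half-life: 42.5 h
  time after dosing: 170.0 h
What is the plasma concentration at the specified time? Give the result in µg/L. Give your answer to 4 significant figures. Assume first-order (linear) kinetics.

C₀ = Dose / Vd = 1930 / 360 = 5.361 mg/L
k = ln2 / t½ = 0.693147 / 42.5 = 0.01631 h⁻¹
t / t½ = 170.0 / 42.5 = 4 half-lives
C = C₀ × (1/2)^4 = 5.361 × 0.06250 = 0.3351 mg/L
Convert: 0.3351 mg/L × 1000 = 335.1 µg/L

335.1 µg/L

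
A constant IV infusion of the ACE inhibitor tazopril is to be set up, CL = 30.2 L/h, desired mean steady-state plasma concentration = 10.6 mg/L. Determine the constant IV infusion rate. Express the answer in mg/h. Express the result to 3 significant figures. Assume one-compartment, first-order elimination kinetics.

At steady state, infusion rate R₀ = Css × CL = 10.6 × 30.20 = 320.1 mg/h

320 mg/h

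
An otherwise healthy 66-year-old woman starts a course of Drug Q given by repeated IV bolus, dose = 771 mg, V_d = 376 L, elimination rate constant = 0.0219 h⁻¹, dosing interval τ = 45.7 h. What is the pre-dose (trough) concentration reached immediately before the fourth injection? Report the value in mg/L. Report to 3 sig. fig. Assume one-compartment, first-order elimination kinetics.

C₀ per dose = Dose / Vd = 771 / 376 = 2.051 mg/L
Fraction remaining after one interval: r = e^(−kτ) = e^(−0.02190 × 45.7) = 0.3676
Before dose 4, 3 doses have been given (aged 1τ, 2τ, 3τ).
C_trough = C₀ × (r + r² + … + r^3) = C₀ × r(1−r^3)/(1−r)
        = 2.051 × 0.3676 × (1 − 0.04967) / (1 − 0.3676) = 1.133 mg/L

1.13 mg/L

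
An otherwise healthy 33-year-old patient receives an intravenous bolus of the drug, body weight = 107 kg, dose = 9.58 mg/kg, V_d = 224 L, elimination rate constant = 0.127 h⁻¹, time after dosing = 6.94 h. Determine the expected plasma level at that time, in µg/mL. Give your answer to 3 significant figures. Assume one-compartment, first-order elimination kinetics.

Total dose = 9.58 × 107 = 1025 mg
C₀ = Dose / Vd = 1025 / 224 = 4.576 mg/L
C = C₀ · e^(−k·t) = 4.576 × e^(−0.1270 × 6.94)
  = 4.576 × 0.4142 = 1.895 mg/L
(1.895 mg/L = 1.895 µg/mL)

1.90 µg/mL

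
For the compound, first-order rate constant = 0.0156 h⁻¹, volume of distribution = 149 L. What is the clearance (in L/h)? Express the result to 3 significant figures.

CL = k × Vd = 0.0156 × 149 = 2.324 L/h

2.32 L/h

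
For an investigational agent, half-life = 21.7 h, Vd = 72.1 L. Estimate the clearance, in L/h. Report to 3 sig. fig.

k = ln2 / t½ = 0.693147 / 21.7 = 0.03194 h⁻¹
CL = k × Vd = 0.03194 × 72.1 = 2.303 L/h

2.30 L/h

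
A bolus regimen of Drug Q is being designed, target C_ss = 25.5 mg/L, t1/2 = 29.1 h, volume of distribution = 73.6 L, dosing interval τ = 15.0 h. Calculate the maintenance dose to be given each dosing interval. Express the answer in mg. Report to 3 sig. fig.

k = ln2 / t½ = 0.693147 / 29.1 = 0.02382 h⁻¹
CL = k × Vd = 0.02382 × 73.6 = 1.753 L/h
At steady state, Dose/τ = Css × CL.
Dose = Css × CL × τ = 25.5 × 1.753 × 15.0 = 670.5 mg

671 mg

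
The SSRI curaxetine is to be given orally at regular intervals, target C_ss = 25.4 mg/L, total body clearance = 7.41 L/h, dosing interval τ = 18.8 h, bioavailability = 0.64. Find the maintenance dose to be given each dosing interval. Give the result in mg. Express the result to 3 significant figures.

At steady state, F × (Dose/τ) = Css × CL.
Dose = Css × CL × τ / F = 25.4 × 7.410 × 18.8 / 0.64 = 5529 mg

5530 mg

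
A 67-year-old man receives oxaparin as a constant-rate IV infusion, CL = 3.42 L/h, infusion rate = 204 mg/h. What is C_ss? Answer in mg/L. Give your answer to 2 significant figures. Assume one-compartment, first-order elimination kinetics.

60 mg/L

At steady state Css = R₀ / CL = 204 / 3.420 = 59.65 mg/L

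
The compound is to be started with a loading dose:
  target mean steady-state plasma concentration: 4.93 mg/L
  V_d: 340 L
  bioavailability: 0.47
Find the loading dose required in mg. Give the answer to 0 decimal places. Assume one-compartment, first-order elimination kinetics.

LD = Css × Vd / F = 4.93 × 340 / 0.47 = 3566 mg

3566 mg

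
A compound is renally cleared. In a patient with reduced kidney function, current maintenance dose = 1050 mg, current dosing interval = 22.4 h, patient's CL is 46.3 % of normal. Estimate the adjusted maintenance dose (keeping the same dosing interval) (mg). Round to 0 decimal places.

To keep the same average steady-state level, dosing rate must scale with clearance.
CL ratio = 46.3 / 100 = 0.4630
New dose (same interval) = 1050 × 0.4630 = 486.2 mg

486 mg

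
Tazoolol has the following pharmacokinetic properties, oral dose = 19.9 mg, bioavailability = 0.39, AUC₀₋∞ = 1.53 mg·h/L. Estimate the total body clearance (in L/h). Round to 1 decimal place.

CL = F·Dose / AUC = 0.39 × 19.9 / 1.53 = 5.073 L/h

5.1 L/h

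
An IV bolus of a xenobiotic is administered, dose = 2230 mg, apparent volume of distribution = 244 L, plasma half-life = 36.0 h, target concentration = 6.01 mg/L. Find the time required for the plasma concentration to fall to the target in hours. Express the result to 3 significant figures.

C₀ = Dose / Vd = 2230 / 244 = 9.139 mg/L
k = ln2 / t½ = 0.693147 / 36.0 = 0.01925 h⁻¹
t = ln(C₀ / C) / k = ln(9.139 / 6.01) / 0.01925
  = ln(1.521) / 0.01925 = 0.4194 / 0.01925 = 21.79 h

21.8 h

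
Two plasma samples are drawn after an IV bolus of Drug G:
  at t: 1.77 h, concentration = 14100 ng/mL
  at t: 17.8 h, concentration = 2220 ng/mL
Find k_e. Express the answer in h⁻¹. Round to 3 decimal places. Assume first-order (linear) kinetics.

k = ln(C₁/C₂) / (t₂ − t₁) = ln(14100/2220) / (17.8 − 1.77)
  = 1.849 / 16.03 = 0.1153 h⁻¹

0.115 h⁻¹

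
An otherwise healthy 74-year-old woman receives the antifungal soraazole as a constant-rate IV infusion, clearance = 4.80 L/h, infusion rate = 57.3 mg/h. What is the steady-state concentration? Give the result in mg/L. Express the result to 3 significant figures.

At steady state Css = R₀ / CL = 57.3 / 4.800 = 11.94 mg/L

11.9 mg/L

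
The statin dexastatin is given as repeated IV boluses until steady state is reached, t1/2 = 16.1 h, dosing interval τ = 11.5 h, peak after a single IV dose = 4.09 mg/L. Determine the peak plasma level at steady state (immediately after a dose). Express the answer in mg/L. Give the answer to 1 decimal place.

10.5 mg/L

k = ln2 / t½ = 0.693147 / 16.1 = 0.04305 h⁻¹
e^(−kτ) = e^(−0.04305 × 11.5) = 0.6095
Accumulation ratio R = 1 / (1 − e^(−kτ)) = 1 / (1 − 0.6095) = 2.561
Steady-state peak = C₀ × R = 4.09 × 2.561 = 10.47 mg/L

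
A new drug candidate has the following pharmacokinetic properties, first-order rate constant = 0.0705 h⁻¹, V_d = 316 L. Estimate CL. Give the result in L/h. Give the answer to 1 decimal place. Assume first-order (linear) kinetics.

CL = k × Vd = 0.0705 × 316 = 22.28 L/h

22.3 L/h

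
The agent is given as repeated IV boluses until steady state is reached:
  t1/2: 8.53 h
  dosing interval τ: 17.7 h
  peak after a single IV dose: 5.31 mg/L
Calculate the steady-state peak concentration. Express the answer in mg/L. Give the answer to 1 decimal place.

k = ln2 / t½ = 0.693147 / 8.53 = 0.08126 h⁻¹
e^(−kτ) = e^(−0.08126 × 17.7) = 0.2373
Accumulation ratio R = 1 / (1 − e^(−kτ)) = 1 / (1 − 0.2373) = 1.311
Steady-state peak = C₀ × R = 5.31 × 1.311 = 6.961 mg/L

7.0 mg/L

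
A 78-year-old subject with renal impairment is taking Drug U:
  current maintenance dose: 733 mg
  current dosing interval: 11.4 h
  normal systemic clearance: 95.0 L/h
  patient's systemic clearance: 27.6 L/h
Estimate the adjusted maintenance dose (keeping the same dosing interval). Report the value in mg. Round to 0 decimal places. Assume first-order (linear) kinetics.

To keep the same average steady-state level, dosing rate must scale with clearance.
CL ratio = 27.6 / 95.0 = 0.2905
New dose (same interval) = 733 × 0.2905 = 212.9 mg

213 mg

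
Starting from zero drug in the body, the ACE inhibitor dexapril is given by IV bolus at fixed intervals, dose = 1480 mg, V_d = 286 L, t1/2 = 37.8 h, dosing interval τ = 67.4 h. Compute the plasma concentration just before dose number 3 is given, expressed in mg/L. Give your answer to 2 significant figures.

C₀ per dose = Dose / Vd = 1480 / 286 = 5.175 mg/L
k = ln2 / t½ = 0.693147 / 37.8 = 0.01834 h⁻¹
Fraction remaining after one interval: r = e^(−kτ) = e^(−0.01834 × 67.4) = 0.2905
Before dose 3, 2 doses have been given (aged 1τ, 2τ).
C_trough = C₀ × (r + r²) = 5.175 × (0.2905 + 0.08439) = 1.940 mg/L

1.9 mg/L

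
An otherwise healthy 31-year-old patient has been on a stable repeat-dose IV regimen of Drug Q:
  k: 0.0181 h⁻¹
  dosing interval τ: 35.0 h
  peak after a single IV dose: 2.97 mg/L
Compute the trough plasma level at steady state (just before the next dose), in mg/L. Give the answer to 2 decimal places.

3.36 mg/L

e^(−kτ) = e^(−0.01810 × 35.0) = 0.5307
Accumulation ratio R = 1 / (1 − e^(−kτ)) = 1 / (1 − 0.5307) = 2.131
Steady-state trough = C₀ × R × e^(−kτ) = 2.97 × 2.131 × 0.5307 = 3.359 mg/L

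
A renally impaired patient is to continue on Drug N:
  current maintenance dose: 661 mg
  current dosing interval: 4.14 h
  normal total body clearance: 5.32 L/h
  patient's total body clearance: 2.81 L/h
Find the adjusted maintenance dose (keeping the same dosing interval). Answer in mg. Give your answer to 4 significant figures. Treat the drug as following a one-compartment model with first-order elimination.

To keep the same average steady-state level, dosing rate must scale with clearance.
CL ratio = 2.81 / 5.32 = 0.5282
New dose (same interval) = 661 × 0.5282 = 349.1 mg

349.1 mg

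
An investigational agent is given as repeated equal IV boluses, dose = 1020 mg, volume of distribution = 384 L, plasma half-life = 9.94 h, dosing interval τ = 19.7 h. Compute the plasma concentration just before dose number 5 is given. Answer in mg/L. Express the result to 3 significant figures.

0.897 mg/L

C₀ per dose = Dose / Vd = 1020 / 384 = 2.656 mg/L
k = ln2 / t½ = 0.693147 / 9.94 = 0.06973 h⁻¹
Fraction remaining after one interval: r = e^(−kτ) = e^(−0.06973 × 19.7) = 0.2532
Before dose 5, 4 doses have been given (aged 1τ, 2τ, 3τ, 4τ).
C_trough = C₀ × (r + r² + … + r^4) = C₀ × r(1−r^4)/(1−r)
        = 2.656 × 0.2532 × (1 − 0.004110) / (1 − 0.2532) = 0.8968 mg/L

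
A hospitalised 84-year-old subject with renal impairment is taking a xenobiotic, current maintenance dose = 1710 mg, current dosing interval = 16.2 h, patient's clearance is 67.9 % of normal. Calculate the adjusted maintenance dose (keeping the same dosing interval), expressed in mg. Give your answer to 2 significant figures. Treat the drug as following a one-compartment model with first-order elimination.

To keep the same average steady-state level, dosing rate must scale with clearance.
CL ratio = 67.9 / 100 = 0.6790
New dose (same interval) = 1710 × 0.6790 = 1161 mg

1200 mg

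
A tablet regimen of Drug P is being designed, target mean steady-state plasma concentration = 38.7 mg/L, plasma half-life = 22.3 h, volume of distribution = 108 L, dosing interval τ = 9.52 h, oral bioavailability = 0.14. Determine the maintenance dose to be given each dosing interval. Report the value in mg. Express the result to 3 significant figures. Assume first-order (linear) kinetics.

8830 mg

k = ln2 / t½ = 0.693147 / 22.3 = 0.03108 h⁻¹
CL = k × Vd = 0.03108 × 108 = 3.357 L/h
At steady state, F × (Dose/τ) = Css × CL.
Dose = Css × CL × τ / F = 38.7 × 3.357 × 9.52 / 0.14 = 8834 mg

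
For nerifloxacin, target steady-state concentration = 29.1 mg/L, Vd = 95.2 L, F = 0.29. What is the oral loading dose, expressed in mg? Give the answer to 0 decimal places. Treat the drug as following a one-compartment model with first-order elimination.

LD = Css × Vd / F = 29.1 × 95.2 / 0.29 = 9553 mg

9553 mg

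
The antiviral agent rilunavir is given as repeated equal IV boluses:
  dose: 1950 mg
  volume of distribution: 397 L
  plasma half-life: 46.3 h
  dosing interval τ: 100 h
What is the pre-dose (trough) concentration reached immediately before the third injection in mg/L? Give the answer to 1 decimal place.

C₀ per dose = Dose / Vd = 1950 / 397 = 4.912 mg/L
k = ln2 / t½ = 0.693147 / 46.3 = 0.01497 h⁻¹
Fraction remaining after one interval: r = e^(−kτ) = e^(−0.01497 × 100) = 0.2238
Before dose 3, 2 doses have been given (aged 1τ, 2τ).
C_trough = C₀ × (r + r²) = 4.912 × (0.2238 + 0.05009) = 1.345 mg/L

1.3 mg/L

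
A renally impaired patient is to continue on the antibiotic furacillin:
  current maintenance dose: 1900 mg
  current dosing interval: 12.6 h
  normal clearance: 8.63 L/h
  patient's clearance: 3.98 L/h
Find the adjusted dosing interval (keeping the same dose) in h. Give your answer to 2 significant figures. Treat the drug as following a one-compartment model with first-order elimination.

27 h

To keep the same average steady-state level, dosing rate must scale with clearance.
CL ratio = 3.98 / 8.63 = 0.4612
New interval (same dose) = 12.6 / 0.4612 = 27.32 h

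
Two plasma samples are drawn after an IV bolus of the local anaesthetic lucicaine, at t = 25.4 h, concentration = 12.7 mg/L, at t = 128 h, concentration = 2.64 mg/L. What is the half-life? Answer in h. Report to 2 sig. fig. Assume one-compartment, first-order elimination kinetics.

k = ln(C₁/C₂) / (t₂ − t₁) = ln(12.7/2.64) / (128 − 25.4)
  = 1.571 / 102.6 = 0.01531 h⁻¹
t½ = ln2 / k = 0.693147 / 0.01531 = 45.27 h

45 h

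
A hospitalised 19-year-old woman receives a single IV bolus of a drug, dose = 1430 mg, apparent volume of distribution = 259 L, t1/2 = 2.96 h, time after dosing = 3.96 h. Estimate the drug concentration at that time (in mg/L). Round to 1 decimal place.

C₀ = Dose / Vd = 1430 / 259 = 5.521 mg/L
k = ln2 / t½ = 0.693147 / 2.96 = 0.2342 h⁻¹
C = C₀ · e^(−k·t) = 5.521 × e^(−0.2342 × 3.96)
  = 5.521 × 0.3956 = 2.184 mg/L

2.2 mg/L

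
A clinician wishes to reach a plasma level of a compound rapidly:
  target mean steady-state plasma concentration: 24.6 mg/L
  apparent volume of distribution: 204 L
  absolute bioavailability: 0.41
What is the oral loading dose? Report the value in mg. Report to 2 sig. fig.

LD = Css × Vd / F = 24.6 × 204 / 0.41 = 12240 mg

12000 mg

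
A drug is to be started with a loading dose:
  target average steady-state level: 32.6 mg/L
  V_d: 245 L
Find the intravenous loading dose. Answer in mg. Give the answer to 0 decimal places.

LD = Css × Vd = 32.6 × 245 = 7987 mg

7987 mg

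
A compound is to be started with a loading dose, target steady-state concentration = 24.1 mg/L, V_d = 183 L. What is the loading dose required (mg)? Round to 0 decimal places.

LD = Css × Vd = 24.1 × 183 = 4410 mg

4410 mg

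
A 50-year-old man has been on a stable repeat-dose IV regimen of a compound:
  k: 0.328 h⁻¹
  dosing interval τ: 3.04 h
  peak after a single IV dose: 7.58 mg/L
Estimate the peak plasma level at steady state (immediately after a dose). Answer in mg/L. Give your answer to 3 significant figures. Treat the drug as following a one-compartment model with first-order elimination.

12.0 mg/L

e^(−kτ) = e^(−0.3280 × 3.04) = 0.3689
Accumulation ratio R = 1 / (1 − e^(−kτ)) = 1 / (1 − 0.3689) = 1.585
Steady-state peak = C₀ × R = 7.58 × 1.585 = 12.01 mg/L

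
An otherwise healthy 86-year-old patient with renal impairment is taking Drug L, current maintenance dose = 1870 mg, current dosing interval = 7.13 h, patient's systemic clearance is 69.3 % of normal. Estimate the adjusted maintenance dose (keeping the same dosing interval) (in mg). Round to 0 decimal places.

1296 mg

To keep the same average steady-state level, dosing rate must scale with clearance.
CL ratio = 69.3 / 100 = 0.6930
New dose (same interval) = 1870 × 0.6930 = 1296 mg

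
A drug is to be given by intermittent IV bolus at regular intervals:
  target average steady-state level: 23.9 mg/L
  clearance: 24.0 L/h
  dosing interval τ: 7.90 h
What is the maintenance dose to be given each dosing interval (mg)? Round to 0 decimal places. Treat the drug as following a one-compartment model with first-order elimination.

4531 mg

At steady state, Dose/τ = Css × CL.
Dose = Css × CL × τ = 23.9 × 24.00 × 7.90 = 4531 mg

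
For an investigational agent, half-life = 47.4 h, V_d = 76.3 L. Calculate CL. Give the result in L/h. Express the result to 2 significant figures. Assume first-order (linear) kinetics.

k = ln2 / t½ = 0.693147 / 47.4 = 0.01462 h⁻¹
CL = k × Vd = 0.01462 × 76.3 = 1.116 L/h

1.1 L/h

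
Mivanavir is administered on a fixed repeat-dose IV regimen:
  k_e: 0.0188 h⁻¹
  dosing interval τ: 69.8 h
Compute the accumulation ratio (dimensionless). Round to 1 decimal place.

e^(−kτ) = e^(−0.01880 × 69.8) = 0.2692
Accumulation ratio R = 1 / (1 − e^(−kτ)) = 1 / (1 − 0.2692) = 1.368

1.4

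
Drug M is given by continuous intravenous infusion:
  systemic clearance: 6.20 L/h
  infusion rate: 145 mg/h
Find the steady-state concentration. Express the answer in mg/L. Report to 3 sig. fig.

At steady state Css = R₀ / CL = 145 / 6.200 = 23.39 mg/L

23.4 mg/L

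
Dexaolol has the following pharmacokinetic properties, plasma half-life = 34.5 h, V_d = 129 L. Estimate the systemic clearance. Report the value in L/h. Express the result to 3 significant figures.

k = ln2 / t½ = 0.693147 / 34.5 = 0.02009 h⁻¹
CL = k × Vd = 0.02009 × 129 = 2.592 L/h

2.59 L/h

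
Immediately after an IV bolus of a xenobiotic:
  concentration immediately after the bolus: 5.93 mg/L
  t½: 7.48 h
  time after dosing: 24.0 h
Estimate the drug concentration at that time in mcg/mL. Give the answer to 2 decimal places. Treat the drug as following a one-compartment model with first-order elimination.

k = ln2 / t½ = 0.693147 / 7.48 = 0.09267 h⁻¹
C = C₀ · e^(−k·t) = 5.930 × e^(−0.09267 × 24.0)
  = 5.930 × 0.1082 = 0.6416 mg/L
(0.6416 mg/L = 0.6416 mcg/mL)

0.64 mcg/mL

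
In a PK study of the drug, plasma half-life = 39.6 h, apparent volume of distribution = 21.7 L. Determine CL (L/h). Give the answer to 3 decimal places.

0.380 L/h

k = ln2 / t½ = 0.693147 / 39.6 = 0.01750 h⁻¹
CL = k × Vd = 0.01750 × 21.7 = 0.3798 L/h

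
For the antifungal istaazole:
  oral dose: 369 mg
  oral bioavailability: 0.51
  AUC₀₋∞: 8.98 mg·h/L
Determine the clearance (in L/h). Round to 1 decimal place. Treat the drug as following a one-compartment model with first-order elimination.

CL = F·Dose / AUC = 0.51 × 369 / 8.98 = 20.96 L/h

21.0 L/h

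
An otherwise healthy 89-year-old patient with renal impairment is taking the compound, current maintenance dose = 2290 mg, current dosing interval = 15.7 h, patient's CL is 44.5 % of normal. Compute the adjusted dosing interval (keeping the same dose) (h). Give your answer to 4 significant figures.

To keep the same average steady-state level, dosing rate must scale with clearance.
CL ratio = 44.5 / 100 = 0.4450
New interval (same dose) = 15.7 / 0.4450 = 35.28 h

35.28 h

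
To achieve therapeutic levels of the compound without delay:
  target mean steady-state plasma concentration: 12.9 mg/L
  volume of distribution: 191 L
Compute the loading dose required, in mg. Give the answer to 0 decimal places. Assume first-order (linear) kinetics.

2464 mg

LD = Css × Vd = 12.9 × 191 = 2464 mg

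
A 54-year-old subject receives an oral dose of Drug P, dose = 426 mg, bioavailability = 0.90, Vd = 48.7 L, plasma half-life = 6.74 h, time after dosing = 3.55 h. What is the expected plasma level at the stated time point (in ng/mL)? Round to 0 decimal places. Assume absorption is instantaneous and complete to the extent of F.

5465 ng/mL

Amount reaching circulation = F × Dose = 0.90 × 426.0 = 383.4 mg
C₀ = F·Dose / Vd = 383.4 / 48.7 = 7.873 mg/L
k = ln2 / t½ = 0.693147 / 6.74 = 0.1028 h⁻¹
C = C₀ · e^(−k·t) = 7.873 × e^(−0.1028 × 3.55)
  = 7.873 × 0.6942 = 5.465 mg/L
Convert: 5.465 mg/L × 1000 = 5465 ng/mL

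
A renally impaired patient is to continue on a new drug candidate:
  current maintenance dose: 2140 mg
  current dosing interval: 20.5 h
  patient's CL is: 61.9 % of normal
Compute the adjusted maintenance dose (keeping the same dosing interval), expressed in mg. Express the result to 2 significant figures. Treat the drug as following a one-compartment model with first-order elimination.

1300 mg

To keep the same average steady-state level, dosing rate must scale with clearance.
CL ratio = 61.9 / 100 = 0.6190
New dose (same interval) = 2140 × 0.6190 = 1325 mg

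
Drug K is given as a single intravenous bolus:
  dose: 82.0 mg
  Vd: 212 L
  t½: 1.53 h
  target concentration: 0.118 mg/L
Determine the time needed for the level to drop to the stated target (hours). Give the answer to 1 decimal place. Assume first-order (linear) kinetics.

2.6 h

C₀ = Dose / Vd = 82.00 / 212 = 0.3868 mg/L
k = ln2 / t½ = 0.693147 / 1.53 = 0.4530 h⁻¹
t = ln(C₀ / C) / k = ln(0.3868 / 0.118) / 0.4530
  = ln(3.278) / 0.4530 = 1.187 / 0.4530 = 2.620 h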